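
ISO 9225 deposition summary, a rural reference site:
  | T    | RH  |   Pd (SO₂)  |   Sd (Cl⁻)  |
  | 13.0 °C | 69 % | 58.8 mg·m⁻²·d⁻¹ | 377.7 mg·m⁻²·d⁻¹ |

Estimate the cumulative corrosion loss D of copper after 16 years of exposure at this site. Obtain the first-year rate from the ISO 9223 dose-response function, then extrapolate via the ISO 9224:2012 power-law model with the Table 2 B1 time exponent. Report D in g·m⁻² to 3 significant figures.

D(16) = 106 g·m⁻²

copper: f(T) = -0.080·(T−10) [T>10 °C] = -0.2400
  SO₂ term: 0.0053·58.8^0.26·exp(0.059·69-0.2400) = 0.7048
  Cl⁻ term: 0.01025·377.7^0.27·exp(0.036·69+0.049·13.0) = 1.153
  sum: 0.7048 + 1.153 → r_corr = 1.858 μm/a
ISO 9224: D(t) = r_corr · t^b with b = 0.667 (copper, B1)
  D(16) = 1.858 × 16^0.667 = 1.858 × 6.355 = 11.81 μm
  Mass loss = 11.81 μm × 8.96 g/cm³ = 105.8 g·m⁻²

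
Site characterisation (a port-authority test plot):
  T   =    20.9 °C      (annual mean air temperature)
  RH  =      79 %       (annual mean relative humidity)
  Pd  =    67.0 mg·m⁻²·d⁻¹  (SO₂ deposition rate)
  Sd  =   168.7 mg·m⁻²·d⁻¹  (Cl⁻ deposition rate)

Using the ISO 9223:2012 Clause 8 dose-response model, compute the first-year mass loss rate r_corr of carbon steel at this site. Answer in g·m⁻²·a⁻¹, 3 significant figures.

carbon steel: temperature factor f = -0.054·(10.9) = -0.5886
  sulphur-dioxide contribution → 42.47 μm/a
  chloride contribution → 76.68 μm/a
  ⇒ r_corr(carbon steel) = 119.2 μm/a
Convert to mass loss: 119.2 μm/a × 7.85 g/cm³ = 935.3 g·m⁻²·a⁻¹

r_corr = 935 g·m⁻²·a⁻¹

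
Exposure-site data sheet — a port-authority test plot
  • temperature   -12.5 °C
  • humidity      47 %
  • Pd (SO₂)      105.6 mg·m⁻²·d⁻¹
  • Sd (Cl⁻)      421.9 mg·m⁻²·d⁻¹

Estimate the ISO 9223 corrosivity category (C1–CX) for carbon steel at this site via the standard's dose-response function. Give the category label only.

C2

carbon steel: temperature factor f = +0.150·(-22.5) = -3.3750
  SO₂ term: 1.77·105.6^0.52·exp(0.02·47-3.3750) = 1.749
  Sd branch = 0.102·Sd^0.62·e^(0.033·RH+0.04·T) = 12.38 μm/a
  r_corr = 1.749 + 12.38 = 14.13 μm/a
14.1 μm/a falls in (1.3, 25] for carbon steel → category C2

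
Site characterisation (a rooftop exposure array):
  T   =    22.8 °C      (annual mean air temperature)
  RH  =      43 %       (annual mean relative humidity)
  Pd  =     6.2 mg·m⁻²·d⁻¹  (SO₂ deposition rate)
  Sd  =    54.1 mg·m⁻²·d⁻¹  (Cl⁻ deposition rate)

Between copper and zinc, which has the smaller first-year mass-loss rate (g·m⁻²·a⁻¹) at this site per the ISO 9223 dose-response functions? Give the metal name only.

copper: T>10 °C ⇒ hinge -0.080·(22.8−10) = -1.0240
  Pd branch = 0.0053·Pd^0.26·e^(0.059·RH+f) = 0.03867 μm/a
  Sd branch = 0.01025·Sd^0.27·e^(0.036·RH+0.049·T) = 0.4327 μm/a
  sum: 0.03867 + 0.4327 → r_corr = 0.4714 μm/a
  mass loss = 0.4714 μm/a × 8.96 g/cm³ = 4.223 g·m⁻²·a⁻¹
zinc: temperature factor f = -0.071·(12.8) = -0.9088
  Pd branch = 0.0129·Pd^0.44·e^(0.046·RH+f) = 0.08387 μm/a
  Sd branch = 0.0175·Sd^0.57·e^(0.008·RH+0.085·T) = 1.667 μm/a
  r_corr = 0.08387 + 1.667 = 1.751 μm/a
  mass loss = 1.751 μm/a × 7.14 g/cm³ = 12.5 g·m⁻²·a⁻¹
Ordering by g·m⁻²·a⁻¹: zinc (12.5) > copper (4.22)

copper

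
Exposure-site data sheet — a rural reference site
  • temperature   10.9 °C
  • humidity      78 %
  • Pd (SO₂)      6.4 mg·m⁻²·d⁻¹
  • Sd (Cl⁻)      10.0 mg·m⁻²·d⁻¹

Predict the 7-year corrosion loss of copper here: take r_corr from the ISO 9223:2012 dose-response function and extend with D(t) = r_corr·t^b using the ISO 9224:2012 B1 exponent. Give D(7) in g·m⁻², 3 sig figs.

copper: temperature factor f = -0.080·(0.9) = -0.0720
  Pd branch = 0.0053·Pd^0.26·e^(0.059·RH+f) = 0.7966 μm/a
  Sd branch = 0.01025·Sd^0.27·e^(0.036·RH+0.049·T) = 0.5397 μm/a
  sum: 0.7966 + 0.5397 → r_corr = 1.336 μm/a
Power-law: D(7) = r_corr · 7^0.667
  D(7) = 1.336 × 7^0.667 = 1.336 × 3.662 = 4.893 μm
  Mass loss = 4.893 μm × 8.96 g/cm³ = 43.84 g·m⁻²

D(7) = 43.8 g·m⁻²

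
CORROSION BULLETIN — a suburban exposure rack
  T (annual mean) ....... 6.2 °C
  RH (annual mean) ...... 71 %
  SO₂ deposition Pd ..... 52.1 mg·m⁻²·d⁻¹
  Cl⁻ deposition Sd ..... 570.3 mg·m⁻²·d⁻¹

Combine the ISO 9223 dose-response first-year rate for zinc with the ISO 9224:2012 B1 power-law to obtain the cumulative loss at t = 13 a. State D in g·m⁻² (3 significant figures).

D(13) = 208 g·m⁻²

zinc: temperature factor f = +0.038·(-3.8) = -0.1444
  Pd branch = 0.0129·Pd^0.44·e^(0.046·RH+f) = 1.666 μm/a
  Cl⁻ term: 0.0175·570.3^0.57·exp(0.008·71+0.085·6.2) = 1.948
  sum: 1.666 + 1.948 → r_corr = 3.614 μm/a
Power-law: D(13) = r_corr · 13^0.813
  D(13) = 3.614 × 13^0.813 = 3.614 × 8.047 = 29.08 μm
  Mass loss = 29.08 μm × 7.14 g/cm³ = 207.6 g·m⁻²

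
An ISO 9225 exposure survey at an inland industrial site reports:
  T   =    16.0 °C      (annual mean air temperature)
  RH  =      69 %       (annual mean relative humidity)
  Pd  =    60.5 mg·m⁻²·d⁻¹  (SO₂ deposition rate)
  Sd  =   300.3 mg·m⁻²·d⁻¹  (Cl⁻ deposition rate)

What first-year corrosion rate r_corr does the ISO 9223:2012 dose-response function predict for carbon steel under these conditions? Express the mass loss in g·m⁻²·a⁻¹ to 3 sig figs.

r_corr = 846 g·m⁻²·a⁻¹

carbon steel: T>10 °C ⇒ hinge -0.054·(16.0−10) = -0.3240
  SO₂ term: 1.77·60.5^0.52·exp(0.02·69-0.3240) = 42.96
  Cl⁻ term: 0.102·300.3^0.62·exp(0.033·69+0.04·16.0) = 64.79
  sum: 42.96 + 64.79 → r_corr = 107.8 μm/a
Convert to mass loss: 107.8 μm/a × 7.85 g/cm³ = 845.9 g·m⁻²·a⁻¹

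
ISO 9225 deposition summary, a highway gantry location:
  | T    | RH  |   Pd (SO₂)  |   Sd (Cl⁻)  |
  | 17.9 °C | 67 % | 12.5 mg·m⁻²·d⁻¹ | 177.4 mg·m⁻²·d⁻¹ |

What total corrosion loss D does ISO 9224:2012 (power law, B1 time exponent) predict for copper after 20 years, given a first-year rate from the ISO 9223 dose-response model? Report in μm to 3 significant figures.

D(20) = 10.3 μm

copper: T>10 °C ⇒ hinge -0.080·(17.9−10) = -0.6320
  SO₂ term: 0.0053·12.5^0.26·exp(0.059·67-0.6320) = 0.283
  Sd branch = 0.01025·Sd^0.27·e^(0.036·RH+0.049·T) = 1.113 μm/a
  r_corr = 0.283 + 1.113 = 1.396 μm/a
ISO 9224: D(t) = r_corr · t^b with b = 0.667 (copper, B1)
  D(20) = 1.396 × 20^0.667 = 1.396 × 7.375 = 10.29 μm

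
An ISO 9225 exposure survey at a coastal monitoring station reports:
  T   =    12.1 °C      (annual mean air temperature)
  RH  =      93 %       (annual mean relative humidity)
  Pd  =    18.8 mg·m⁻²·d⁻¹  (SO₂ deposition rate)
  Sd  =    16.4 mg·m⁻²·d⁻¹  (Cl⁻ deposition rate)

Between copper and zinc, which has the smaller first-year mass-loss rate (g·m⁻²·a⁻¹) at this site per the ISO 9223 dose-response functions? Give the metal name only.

copper: temperature factor f = -0.080·(2.1) = -0.1680
  Pd branch = 0.0053·Pd^0.26·e^(0.059·RH+f) = 2.32 μm/a
  Cl⁻ term: 0.01025·16.4^0.27·exp(0.036·93+0.049·12.1) = 1.123
  r_corr = 2.32 + 1.123 = 3.443 μm/a
  mass loss = 3.443 μm/a × 8.96 g/cm³ = 30.85 g·m⁻²·a⁻¹
zinc: temperature factor f = -0.071·(2.1) = -0.1491
  SO₂ term: 0.0129·18.8^0.44·exp(0.046·93-0.1491) = 2.913
  Sd branch = 0.0175·Sd^0.57·e^(0.008·RH+0.085·T) = 0.5073 μm/a
  r_corr = 2.913 + 0.5073 = 3.421 μm/a
  mass loss = 3.421 μm/a × 7.14 g/cm³ = 24.42 g·m⁻²·a⁻¹
Ordering by g·m⁻²·a⁻¹: copper (30.8) > zinc (24.4)

zinc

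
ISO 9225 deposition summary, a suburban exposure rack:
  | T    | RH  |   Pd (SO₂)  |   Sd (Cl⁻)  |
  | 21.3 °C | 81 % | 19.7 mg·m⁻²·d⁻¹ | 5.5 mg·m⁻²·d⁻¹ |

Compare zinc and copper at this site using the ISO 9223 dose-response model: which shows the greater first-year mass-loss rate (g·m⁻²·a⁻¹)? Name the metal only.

zinc: T>10 °C ⇒ hinge -0.071·(21.3−10) = -0.8023
  Pd branch = 0.0129·Pd^0.44·e^(0.046·RH+f) = 0.891 μm/a
  Cl⁻ term: 0.0175·5.5^0.57·exp(0.008·81+0.085·21.3) = 0.5405
  r_corr = 0.891 + 0.5405 = 1.432 μm/a
  mass loss = 1.432 μm/a × 7.14 g/cm³ = 10.22 g·m⁻²·a⁻¹
copper: temperature factor f = -0.080·(11.3) = -0.9040
  SO₂ term: 0.0053·19.7^0.26·exp(0.059·81-0.9040) = 0.5543
  Cl⁻ term: 0.01025·5.5^0.27·exp(0.036·81+0.049·21.3) = 0.8517
  sum: 0.5543 + 0.8517 → r_corr = 1.406 μm/a
  mass loss = 1.406 μm/a × 8.96 g/cm³ = 12.6 g·m⁻²·a⁻¹
Ordering by g·m⁻²·a⁻¹: copper (12.6) > zinc (10.2)

copper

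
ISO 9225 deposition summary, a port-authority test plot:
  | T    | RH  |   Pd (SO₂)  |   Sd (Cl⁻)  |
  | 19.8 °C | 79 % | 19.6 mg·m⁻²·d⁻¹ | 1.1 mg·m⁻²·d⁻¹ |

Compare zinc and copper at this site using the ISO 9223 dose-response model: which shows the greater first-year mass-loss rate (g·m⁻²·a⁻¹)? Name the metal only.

zinc: f(T) = -0.071·(T−10) [T>10 °C] = -0.6958
  Pd branch = 0.0129·Pd^0.44·e^(0.046·RH+f) = 0.902 μm/a
  Sd branch = 0.0175·Sd^0.57·e^(0.008·RH+0.085·T) = 0.1871 μm/a
  sum: 0.902 + 0.1871 → r_corr = 1.089 μm/a
  mass loss = 1.089 μm/a × 7.14 g/cm³ = 7.776 g·m⁻²·a⁻¹
copper: f(T) = -0.080·(T−10) [T>10 °C] = -0.7840
  Pd branch = 0.0053·Pd^0.26·e^(0.059·RH+f) = 0.5547 μm/a
  Sd branch = 0.01025·Sd^0.27·e^(0.036·RH+0.049·T) = 0.4769 μm/a
  r_corr = 0.5547 + 0.4769 = 1.032 μm/a
  mass loss = 1.032 μm/a × 8.96 g/cm³ = 9.242 g·m⁻²·a⁻¹
Ordering by g·m⁻²·a⁻¹: copper (9.24) > zinc (7.78)

copper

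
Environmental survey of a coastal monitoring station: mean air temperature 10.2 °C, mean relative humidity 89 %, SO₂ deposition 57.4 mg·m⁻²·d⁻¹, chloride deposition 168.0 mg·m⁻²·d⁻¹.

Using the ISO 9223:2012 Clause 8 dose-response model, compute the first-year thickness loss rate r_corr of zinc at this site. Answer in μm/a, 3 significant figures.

r_corr = 6.11 μm/a

zinc: f(T) = -0.071·(T−10) [T>10 °C] = -0.0142
  SO₂ term: 0.0129·57.4^0.44·exp(0.046·89-0.0142) = 4.533
  Cl⁻ term: 0.0175·168.0^0.57·exp(0.008·89+0.085·10.2) = 1.575
  r_corr = 4.533 + 1.575 = 6.107 μm/a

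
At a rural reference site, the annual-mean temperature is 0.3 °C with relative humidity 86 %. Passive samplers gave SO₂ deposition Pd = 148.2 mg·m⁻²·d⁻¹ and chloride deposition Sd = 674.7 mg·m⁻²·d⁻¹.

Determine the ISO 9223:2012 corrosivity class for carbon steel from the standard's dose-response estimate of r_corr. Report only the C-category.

carbon steel: f(T) = +0.150·(T−10) [T≤10 °C] = -1.4550
  SO₂ term: 1.77·148.2^0.52·exp(0.02·86-1.4550) = 31.04
  Sd branch = 0.102·Sd^0.62·e^(0.033·RH+0.04·T) = 100.1 μm/a
  sum: 31.04 + 100.1 → r_corr = 131.1 μm/a
ISO 9223 Table 2 (carbon steel): 80 < 131 ≤ 200 μm/a ⇒ C5

C5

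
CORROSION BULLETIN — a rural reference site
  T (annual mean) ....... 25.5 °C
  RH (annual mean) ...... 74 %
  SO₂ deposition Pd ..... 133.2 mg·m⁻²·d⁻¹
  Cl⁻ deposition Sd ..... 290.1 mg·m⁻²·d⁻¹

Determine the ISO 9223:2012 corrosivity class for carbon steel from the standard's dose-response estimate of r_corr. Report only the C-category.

C5

carbon steel: temperature factor f = -0.054·(15.5) = -0.8370
  Pd branch = 1.77·Pd^0.52·e^(0.02·RH+f) = 42.85 μm/a
  Cl⁻ term: 0.102·290.1^0.62·exp(0.033·74+0.04·25.5) = 109.4
  sum: 42.85 + 109.4 → r_corr = 152.2 μm/a
152 μm/a falls in (80, 200] for carbon steel → category C5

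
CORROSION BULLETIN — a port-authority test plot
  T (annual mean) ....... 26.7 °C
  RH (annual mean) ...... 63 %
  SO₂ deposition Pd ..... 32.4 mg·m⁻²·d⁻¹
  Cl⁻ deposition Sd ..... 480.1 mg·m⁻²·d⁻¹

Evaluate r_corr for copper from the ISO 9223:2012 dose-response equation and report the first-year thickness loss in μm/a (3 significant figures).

copper: T>10 °C ⇒ hinge -0.080·(26.7−10) = -1.3360
  Pd branch = 0.0053·Pd^0.26·e^(0.059·RH+f) = 0.1416 μm/a
  Cl⁻ term: 0.01025·480.1^0.27·exp(0.036·63+0.049·26.7) = 1.94
  sum: 0.1416 + 1.94 → r_corr = 2.082 μm/a

r_corr = 2.08 μm/a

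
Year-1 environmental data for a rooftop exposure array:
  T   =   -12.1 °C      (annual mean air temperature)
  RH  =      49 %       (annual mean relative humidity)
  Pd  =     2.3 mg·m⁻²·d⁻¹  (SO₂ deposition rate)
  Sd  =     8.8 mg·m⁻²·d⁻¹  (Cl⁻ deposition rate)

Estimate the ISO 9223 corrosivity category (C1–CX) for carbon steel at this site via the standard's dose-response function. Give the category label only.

carbon steel: temperature factor f = +0.150·(-22.1) = -3.3150
  Pd branch = 1.77·Pd^0.52·e^(0.02·RH+f) = 0.2642 μm/a
  Cl⁻ term: 0.102·8.8^0.62·exp(0.033·49+0.04·-12.1) = 1.22
  sum: 0.2642 + 1.22 → r_corr = 1.484 μm/a
ISO 9223 Table 2 (carbon steel): 1.3 < 1.48 ≤ 25 μm/a ⇒ C2

C2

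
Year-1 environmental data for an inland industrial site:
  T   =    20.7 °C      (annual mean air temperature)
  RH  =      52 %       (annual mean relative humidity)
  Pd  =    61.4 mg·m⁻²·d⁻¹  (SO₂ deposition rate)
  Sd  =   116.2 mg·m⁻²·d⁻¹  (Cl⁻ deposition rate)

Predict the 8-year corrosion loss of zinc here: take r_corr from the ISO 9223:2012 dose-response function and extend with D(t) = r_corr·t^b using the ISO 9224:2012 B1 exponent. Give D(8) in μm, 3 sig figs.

zinc: temperature factor f = -0.071·(10.7) = -0.7597
  sulphur-dioxide contribution → 0.4039 μm/a
  chloride contribution → 2.317 μm/a
  total first-year rate 2.721 μm/a
Power-law: D(8) = r_corr · 8^0.813
  D(8) = 2.721 × 8^0.813 = 2.721 × 5.423 = 14.76 μm

D(8) = 14.8 μm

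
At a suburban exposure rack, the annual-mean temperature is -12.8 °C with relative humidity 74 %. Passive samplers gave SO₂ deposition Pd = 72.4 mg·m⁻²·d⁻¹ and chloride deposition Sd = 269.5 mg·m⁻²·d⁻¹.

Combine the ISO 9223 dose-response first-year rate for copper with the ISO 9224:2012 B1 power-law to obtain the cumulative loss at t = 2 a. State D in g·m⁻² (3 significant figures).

D(2) = 6.09 g·m⁻²

copper: f(T) = +0.126·(T−10) [T≤10 °C] = -2.8728
  Pd branch = 0.0053·Pd^0.26·e^(0.059·RH+f) = 0.07183 μm/a
  Cl⁻ term: 0.01025·269.5^0.27·exp(0.036·74+0.049·-12.8) = 0.3561
  r_corr = 0.07183 + 0.3561 = 0.4279 μm/a
Long-term exponent b (ISO 9224 Table 2, B1) = 0.667
  D(2) = 0.4279 × 2^0.667 = 0.4279 × 1.588 = 0.6794 μm
  Mass loss = 0.6794 μm × 8.96 g/cm³ = 6.088 g·m⁻²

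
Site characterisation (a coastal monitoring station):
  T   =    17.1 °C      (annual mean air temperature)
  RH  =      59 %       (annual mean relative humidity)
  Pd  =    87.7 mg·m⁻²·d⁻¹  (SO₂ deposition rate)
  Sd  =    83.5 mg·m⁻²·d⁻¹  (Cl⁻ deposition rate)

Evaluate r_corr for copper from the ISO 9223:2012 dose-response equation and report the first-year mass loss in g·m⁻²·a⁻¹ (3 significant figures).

r_corr = 8.66 g·m⁻²·a⁻¹

copper: f(T) = -0.080·(T−10) [T>10 °C] = -0.5680
  SO₂ term: 0.0053·87.7^0.26·exp(0.059·59-0.5680) = 0.3123
  Sd branch = 0.01025·Sd^0.27·e^(0.036·RH+0.049·T) = 0.6545 μm/a
  r_corr = 0.3123 + 0.6545 = 0.9668 μm/a
Convert to mass loss: 0.9668 μm/a × 8.96 g/cm³ = 8.663 g·m⁻²·a⁻¹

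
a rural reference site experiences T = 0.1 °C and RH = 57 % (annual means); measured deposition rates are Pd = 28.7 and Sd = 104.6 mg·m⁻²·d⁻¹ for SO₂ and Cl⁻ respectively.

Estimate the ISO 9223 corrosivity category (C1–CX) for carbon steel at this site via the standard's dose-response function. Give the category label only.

carbon steel: temperature factor f = +0.150·(-9.9) = -1.4850
  Pd branch = 1.77·Pd^0.52·e^(0.02·RH+f) = 7.182 μm/a
  Sd branch = 0.102·Sd^0.62·e^(0.033·RH+0.04·T) = 12 μm/a
  r_corr = 7.182 + 12 = 19.19 μm/a
Category bounds: 1.3…25 μm/a bracket r_corr ⇒ C2

C2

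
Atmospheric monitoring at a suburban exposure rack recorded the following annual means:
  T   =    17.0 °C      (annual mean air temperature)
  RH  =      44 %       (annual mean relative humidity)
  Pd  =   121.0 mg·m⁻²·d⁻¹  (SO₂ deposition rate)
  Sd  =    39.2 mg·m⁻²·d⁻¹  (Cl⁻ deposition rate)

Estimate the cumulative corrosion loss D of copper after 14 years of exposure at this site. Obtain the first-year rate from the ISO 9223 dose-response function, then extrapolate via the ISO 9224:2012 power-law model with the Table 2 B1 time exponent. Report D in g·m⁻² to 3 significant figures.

D(14) = 23.5 g·m⁻²

copper: T>10 °C ⇒ hinge -0.080·(17.0−10) = -0.5600
  Pd branch = 0.0053·Pd^0.26·e^(0.059·RH+f) = 0.1413 μm/a
  Cl⁻ term: 0.01025·39.2^0.27·exp(0.036·44+0.049·17.0) = 0.3095
  sum: 0.1413 + 0.3095 → r_corr = 0.4507 μm/a
ISO 9224: D(t) = r_corr · t^b with b = 0.667 (copper, B1)
  D(14) = 0.4507 × 14^0.667 = 0.4507 × 5.814 = 2.62 μm
  Mass loss = 2.62 μm × 8.96 g/cm³ = 23.48 g·m⁻²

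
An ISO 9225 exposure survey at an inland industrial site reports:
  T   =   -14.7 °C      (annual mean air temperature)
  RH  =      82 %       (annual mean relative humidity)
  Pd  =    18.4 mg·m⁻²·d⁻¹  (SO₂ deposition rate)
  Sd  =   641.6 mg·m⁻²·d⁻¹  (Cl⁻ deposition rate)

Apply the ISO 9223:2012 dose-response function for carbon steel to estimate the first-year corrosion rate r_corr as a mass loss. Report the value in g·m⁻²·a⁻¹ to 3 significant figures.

carbon steel: T≤10 °C ⇒ hinge +0.150·(-14.7−10) = -3.7050
  SO₂ term: 1.77·18.4^0.52·exp(0.02·82-3.7050) = 1.021
  Cl⁻ term: 0.102·641.6^0.62·exp(0.033·82+0.04·-14.7) = 46.66
  r_corr = 1.021 + 46.66 = 47.68 μm/a
Convert to mass loss: 47.68 μm/a × 7.85 g/cm³ = 374.3 g·m⁻²·a⁻¹

r_corr = 374 g·m⁻²·a⁻¹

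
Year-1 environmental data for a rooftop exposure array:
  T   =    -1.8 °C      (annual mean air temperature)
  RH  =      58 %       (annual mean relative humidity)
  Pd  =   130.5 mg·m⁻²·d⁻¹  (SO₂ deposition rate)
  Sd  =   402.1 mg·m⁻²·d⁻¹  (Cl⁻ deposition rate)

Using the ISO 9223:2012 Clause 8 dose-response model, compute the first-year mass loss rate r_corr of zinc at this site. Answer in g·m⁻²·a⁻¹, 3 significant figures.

r_corr = 12.4 g·m⁻²·a⁻¹

zinc: T≤10 °C ⇒ hinge +0.038·(-1.8−10) = -0.4484
  sulphur-dioxide contribution → 1.013 μm/a
  chloride contribution → 0.7287 μm/a
  total first-year rate 1.741 μm/a
Convert to mass loss: 1.741 μm/a × 7.14 g/cm³ = 12.43 g·m⁻²·a⁻¹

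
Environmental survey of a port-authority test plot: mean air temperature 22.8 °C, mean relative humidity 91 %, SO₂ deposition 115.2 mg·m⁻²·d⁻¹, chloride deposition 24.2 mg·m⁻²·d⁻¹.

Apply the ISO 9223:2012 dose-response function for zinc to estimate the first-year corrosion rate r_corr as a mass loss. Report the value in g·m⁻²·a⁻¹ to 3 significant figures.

zinc: temperature factor f = -0.071·(12.8) = -0.9088
  sulphur-dioxide contribution → 2.76 μm/a
  chloride contribution → 1.548 μm/a
  total first-year rate 4.307 μm/a
Convert to mass loss: 4.307 μm/a × 7.14 g/cm³ = 30.76 g·m⁻²·a⁻¹

r_corr = 30.8 g·m⁻²·a⁻¹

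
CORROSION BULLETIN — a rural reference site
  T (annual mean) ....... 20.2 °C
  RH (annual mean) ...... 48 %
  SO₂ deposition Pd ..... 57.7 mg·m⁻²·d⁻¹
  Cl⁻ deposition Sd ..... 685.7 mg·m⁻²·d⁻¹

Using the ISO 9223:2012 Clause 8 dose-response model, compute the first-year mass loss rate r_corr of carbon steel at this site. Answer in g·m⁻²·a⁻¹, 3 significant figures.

r_corr = 674 g·m⁻²·a⁻¹

carbon steel: temperature factor f = -0.054·(10.2) = -0.5508
  Pd branch = 1.77·Pd^0.52·e^(0.02·RH+f) = 21.95 μm/a
  Cl⁻ term: 0.102·685.7^0.62·exp(0.033·48+0.04·20.2) = 63.95
  r_corr = 21.95 + 63.95 = 85.9 μm/a
Convert to mass loss: 85.9 μm/a × 7.85 g/cm³ = 674.3 g·m⁻²·a⁻¹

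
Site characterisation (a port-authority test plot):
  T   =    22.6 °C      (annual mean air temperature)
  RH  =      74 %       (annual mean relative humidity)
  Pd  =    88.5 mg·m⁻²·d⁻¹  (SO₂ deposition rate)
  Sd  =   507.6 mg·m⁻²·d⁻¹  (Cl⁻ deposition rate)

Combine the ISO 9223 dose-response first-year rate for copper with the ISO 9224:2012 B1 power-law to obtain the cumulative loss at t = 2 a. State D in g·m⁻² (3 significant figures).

D(2) = 41.0 g·m⁻²

copper: temperature factor f = -0.080·(12.6) = -1.0080
  Pd branch = 0.0053·Pd^0.26·e^(0.059·RH+f) = 0.4885 μm/a
  Sd branch = 0.01025·Sd^0.27·e^(0.036·RH+0.049·T) = 2.394 μm/a
  r_corr = 0.4885 + 2.394 = 2.882 μm/a
ISO 9224: D(t) = r_corr · t^b with b = 0.667 (copper, B1)
  D(2) = 2.882 × 2^0.667 = 2.882 × 1.588 = 4.577 μm
  Mass loss = 4.577 μm × 8.96 g/cm³ = 41.01 g·m⁻²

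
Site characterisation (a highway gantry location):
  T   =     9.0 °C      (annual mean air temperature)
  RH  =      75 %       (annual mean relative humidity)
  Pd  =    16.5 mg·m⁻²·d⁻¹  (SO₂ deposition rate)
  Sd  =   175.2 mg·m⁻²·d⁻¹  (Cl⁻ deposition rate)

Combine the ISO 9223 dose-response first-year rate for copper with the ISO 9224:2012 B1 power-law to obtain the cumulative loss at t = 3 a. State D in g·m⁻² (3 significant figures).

copper: f(T) = +0.126·(T−10) [T≤10 °C] = -0.1260
  sulphur-dioxide contribution → 0.8088 μm/a
  chloride contribution → 0.9563 μm/a
  ⇒ r_corr(copper) = 1.765 μm/a
Power-law: D(3) = r_corr · 3^0.667
  D(3) = 1.765 × 3^0.667 = 1.765 × 2.081 = 3.673 μm
  Mass loss = 3.673 μm × 8.96 g/cm³ = 32.91 g·m⁻²

D(3) = 32.9 g·m⁻²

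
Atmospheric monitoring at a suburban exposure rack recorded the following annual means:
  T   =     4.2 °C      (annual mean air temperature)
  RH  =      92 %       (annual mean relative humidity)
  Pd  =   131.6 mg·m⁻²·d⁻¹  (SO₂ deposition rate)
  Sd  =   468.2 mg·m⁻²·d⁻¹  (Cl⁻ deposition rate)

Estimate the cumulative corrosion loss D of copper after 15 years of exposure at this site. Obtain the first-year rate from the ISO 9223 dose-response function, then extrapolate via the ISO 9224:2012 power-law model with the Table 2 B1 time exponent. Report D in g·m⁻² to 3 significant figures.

D(15) = 212 g·m⁻²

copper: f(T) = +0.126·(T−10) [T≤10 °C] = -0.7308
  sulphur-dioxide contribution → 2.067 μm/a
  chloride contribution → 1.818 μm/a
  total first-year rate 3.884 μm/a
Power-law: D(15) = r_corr · 15^0.667
  D(15) = 3.884 × 15^0.667 = 3.884 × 6.088 = 23.65 μm
  Mass loss = 23.65 μm × 8.96 g/cm³ = 211.9 g·m⁻²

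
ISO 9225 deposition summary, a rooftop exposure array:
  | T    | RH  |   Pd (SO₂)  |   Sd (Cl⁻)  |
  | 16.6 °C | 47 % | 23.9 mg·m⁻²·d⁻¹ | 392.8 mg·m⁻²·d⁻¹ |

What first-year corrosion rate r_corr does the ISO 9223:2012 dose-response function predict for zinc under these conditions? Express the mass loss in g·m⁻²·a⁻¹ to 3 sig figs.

zinc: T>10 °C ⇒ hinge -0.071·(16.6−10) = -0.4686
  sulphur-dioxide contribution → 0.2835 μm/a
  chloride contribution → 3.146 μm/a
  total first-year rate 3.43 μm/a
Convert to mass loss: 3.43 μm/a × 7.14 g/cm³ = 24.49 g·m⁻²·a⁻¹

r_corr = 24.5 g·m⁻²·a⁻¹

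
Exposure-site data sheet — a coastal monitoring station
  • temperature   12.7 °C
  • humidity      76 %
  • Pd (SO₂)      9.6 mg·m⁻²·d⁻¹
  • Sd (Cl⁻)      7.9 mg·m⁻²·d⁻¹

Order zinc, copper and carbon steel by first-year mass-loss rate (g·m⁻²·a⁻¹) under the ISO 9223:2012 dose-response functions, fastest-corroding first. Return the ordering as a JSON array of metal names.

["carbon steel", "copper", "zinc"]

zinc: f(T) = -0.071·(T−10) [T>10 °C] = -0.1917
  SO₂ term: 0.0129·9.6^0.44·exp(0.046·76-0.1917) = 0.9502
  Cl⁻ term: 0.0175·7.9^0.57·exp(0.008·76+0.085·12.7) = 0.3073
  sum: 0.9502 + 0.3073 → r_corr = 1.258 μm/a
  mass loss = 1.258 μm/a × 7.14 g/cm³ = 8.979 g·m⁻²·a⁻¹
copper: T>10 °C ⇒ hinge -0.080·(12.7−10) = -0.2160
  Pd branch = 0.0053·Pd^0.26·e^(0.059·RH+f) = 0.6811 μm/a
  Sd branch = 0.01025·Sd^0.27·e^(0.036·RH+0.049·T) = 0.5147 μm/a
  sum: 0.6811 + 0.5147 → r_corr = 1.196 μm/a
  mass loss = 1.196 μm/a × 8.96 g/cm³ = 10.71 g·m⁻²·a⁻¹
carbon steel: T>10 °C ⇒ hinge -0.054·(12.7−10) = -0.1458
  Pd branch = 1.77·Pd^0.52·e^(0.02·RH+f) = 22.68 μm/a
  Cl⁻ term: 0.102·7.9^0.62·exp(0.033·76+0.04·12.7) = 7.498
  sum: 22.68 + 7.498 → r_corr = 30.17 μm/a
  mass loss = 30.17 μm/a × 7.85 g/cm³ = 236.9 g·m⁻²·a⁻¹
Ordering by g·m⁻²·a⁻¹: carbon steel (237) > copper (10.7) > zinc (8.98)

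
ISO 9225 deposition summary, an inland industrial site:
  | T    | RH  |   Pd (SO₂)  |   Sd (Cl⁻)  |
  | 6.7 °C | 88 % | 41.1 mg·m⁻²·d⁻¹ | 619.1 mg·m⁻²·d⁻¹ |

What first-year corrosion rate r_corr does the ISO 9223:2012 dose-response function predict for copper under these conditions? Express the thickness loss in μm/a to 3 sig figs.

r_corr = 3.57 μm/a

copper: f(T) = +0.126·(T−10) [T≤10 °C] = -0.4158
  SO₂ term: 0.0053·41.1^0.26·exp(0.059·88-0.4158) = 1.653
  Sd branch = 0.01025·Sd^0.27·e^(0.036·RH+0.049·T) = 1.918 μm/a
  r_corr = 1.653 + 1.918 = 3.571 μm/a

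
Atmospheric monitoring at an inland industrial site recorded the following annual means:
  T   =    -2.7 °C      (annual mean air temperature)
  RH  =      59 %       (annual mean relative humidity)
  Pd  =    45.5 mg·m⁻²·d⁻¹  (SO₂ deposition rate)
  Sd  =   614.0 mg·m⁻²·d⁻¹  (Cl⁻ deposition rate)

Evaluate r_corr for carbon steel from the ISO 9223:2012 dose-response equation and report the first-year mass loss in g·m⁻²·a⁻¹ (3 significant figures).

r_corr = 319 g·m⁻²·a⁻¹

carbon steel: f(T) = +0.150·(T−10) [T≤10 °C] = -1.9050
  Pd branch = 1.77·Pd^0.52·e^(0.02·RH+f) = 6.241 μm/a
  Sd branch = 0.102·Sd^0.62·e^(0.033·RH+0.04·T) = 34.35 μm/a
  r_corr = 6.241 + 34.35 = 40.59 μm/a
Convert to mass loss: 40.59 μm/a × 7.85 g/cm³ = 318.6 g·m⁻²·a⁻¹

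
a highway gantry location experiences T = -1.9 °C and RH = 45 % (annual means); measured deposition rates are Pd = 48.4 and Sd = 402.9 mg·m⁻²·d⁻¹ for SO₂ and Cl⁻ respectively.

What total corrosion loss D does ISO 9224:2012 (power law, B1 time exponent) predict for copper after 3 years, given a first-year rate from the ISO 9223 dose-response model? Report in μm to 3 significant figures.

D(3) = 0.592 μm

copper: temperature factor f = +0.126·(-11.9) = -1.4994
  SO₂ term: 0.0053·48.4^0.26·exp(0.059·45-1.4994) = 0.04615
  Cl⁻ term: 0.01025·402.9^0.27·exp(0.036·45+0.049·-1.9) = 0.2384
  sum: 0.04615 + 0.2384 → r_corr = 0.2845 μm/a
Power-law: D(3) = r_corr · 3^0.667
  D(3) = 0.2845 × 3^0.667 = 0.2845 × 2.081 = 0.592 μm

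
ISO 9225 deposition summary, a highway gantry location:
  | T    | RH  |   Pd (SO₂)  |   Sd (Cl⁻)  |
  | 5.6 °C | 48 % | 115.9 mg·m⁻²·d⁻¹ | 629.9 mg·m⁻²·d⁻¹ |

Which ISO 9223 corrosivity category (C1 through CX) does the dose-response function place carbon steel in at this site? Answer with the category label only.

C4

carbon steel: temperature factor f = +0.150·(-4.4) = -0.6600
  Pd branch = 1.77·Pd^0.52·e^(0.02·RH+f) = 28.29 μm/a
  Cl⁻ term: 0.102·629.9^0.62·exp(0.033·48+0.04·5.6) = 33.83
  r_corr = 28.29 + 33.83 = 62.12 μm/a
Category bounds: 50…80 μm/a bracket r_corr ⇒ C4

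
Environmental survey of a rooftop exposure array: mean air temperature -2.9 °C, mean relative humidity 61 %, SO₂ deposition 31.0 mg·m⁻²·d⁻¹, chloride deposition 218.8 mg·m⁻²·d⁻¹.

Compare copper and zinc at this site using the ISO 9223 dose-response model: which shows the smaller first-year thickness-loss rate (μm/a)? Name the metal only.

copper: temperature factor f = +0.126·(-12.9) = -1.6254
  SO₂ term: 0.0053·31.0^0.26·exp(0.059·61-1.6254) = 0.09314
  Cl⁻ term: 0.01025·218.8^0.27·exp(0.036·61+0.049·-2.9) = 0.3424
  sum: 0.09314 + 0.3424 → r_corr = 0.4355 μm/a
zinc: T≤10 °C ⇒ hinge +0.038·(-2.9−10) = -0.4902
  SO₂ term: 0.0129·31.0^0.44·exp(0.046·61-0.4902) = 0.5923
  Cl⁻ term: 0.0175·218.8^0.57·exp(0.008·61+0.085·-2.9) = 0.4806
  r_corr = 0.5923 + 0.4806 = 1.073 μm/a
Ordering by μm/a: zinc (1.07) > copper (0.436)

copper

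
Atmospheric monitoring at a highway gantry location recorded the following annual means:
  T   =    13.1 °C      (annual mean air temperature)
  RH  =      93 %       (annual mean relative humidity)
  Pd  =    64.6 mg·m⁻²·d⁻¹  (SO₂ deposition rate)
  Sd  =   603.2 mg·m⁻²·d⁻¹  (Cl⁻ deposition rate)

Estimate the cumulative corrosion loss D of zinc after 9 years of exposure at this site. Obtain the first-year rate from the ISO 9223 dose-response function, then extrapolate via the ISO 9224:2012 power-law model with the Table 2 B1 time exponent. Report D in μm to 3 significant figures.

D(9) = 53.6 μm

zinc: temperature factor f = -0.071·(3.1) = -0.2201
  SO₂ term: 0.0129·64.6^0.44·exp(0.046·93-0.2201) = 4.671
  Sd branch = 0.0175·Sd^0.57·e^(0.008·RH+0.085·T) = 4.311 μm/a
  r_corr = 4.671 + 4.311 = 8.982 μm/a
Long-term exponent b (ISO 9224 Table 2, B1) = 0.813
  D(9) = 8.982 × 9^0.813 = 8.982 × 5.968 = 53.6 μm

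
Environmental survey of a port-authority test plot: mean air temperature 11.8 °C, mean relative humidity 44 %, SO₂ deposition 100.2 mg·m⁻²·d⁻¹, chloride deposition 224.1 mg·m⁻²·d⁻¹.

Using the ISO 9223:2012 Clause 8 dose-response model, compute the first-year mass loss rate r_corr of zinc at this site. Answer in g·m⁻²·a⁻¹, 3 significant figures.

zinc: f(T) = -0.071·(T−10) [T>10 °C] = -0.1278
  SO₂ term: 0.0129·100.2^0.44·exp(0.046·44-0.1278) = 0.6524
  Cl⁻ term: 0.0175·224.1^0.57·exp(0.008·44+0.085·11.8) = 1.483
  r_corr = 0.6524 + 1.483 = 2.136 μm/a
Convert to mass loss: 2.136 μm/a × 7.14 g/cm³ = 15.25 g·m⁻²·a⁻¹

r_corr = 15.2 g·m⁻²·a⁻¹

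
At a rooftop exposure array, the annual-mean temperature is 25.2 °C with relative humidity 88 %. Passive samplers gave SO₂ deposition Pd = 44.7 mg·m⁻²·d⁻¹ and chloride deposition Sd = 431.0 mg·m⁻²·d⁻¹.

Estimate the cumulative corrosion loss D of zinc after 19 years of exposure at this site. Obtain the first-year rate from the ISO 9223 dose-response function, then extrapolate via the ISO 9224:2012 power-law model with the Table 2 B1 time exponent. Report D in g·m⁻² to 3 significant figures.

zinc: T>10 °C ⇒ hinge -0.071·(25.2−10) = -1.0792
  Pd branch = 0.0129·Pd^0.44·e^(0.046·RH+f) = 1.337 μm/a
  Sd branch = 0.0175·Sd^0.57·e^(0.008·RH+0.085·T) = 9.565 μm/a
  r_corr = 1.337 + 9.565 = 10.9 μm/a
Long-term exponent b (ISO 9224 Table 2, B1) = 0.813
  D(19) = 10.9 × 19^0.813 = 10.9 × 10.96 = 119.4 μm
  Mass loss = 119.4 μm × 7.14 g/cm³ = 852.8 g·m⁻²

D(19) = 853 g·m⁻²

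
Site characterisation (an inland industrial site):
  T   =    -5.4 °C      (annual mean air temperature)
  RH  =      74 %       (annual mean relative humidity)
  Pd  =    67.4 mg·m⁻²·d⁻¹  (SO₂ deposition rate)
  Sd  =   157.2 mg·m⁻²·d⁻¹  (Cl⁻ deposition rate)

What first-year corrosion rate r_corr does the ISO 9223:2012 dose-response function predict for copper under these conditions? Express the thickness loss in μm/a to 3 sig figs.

copper: f(T) = +0.126·(T−10) [T≤10 °C] = -1.9404
  SO₂ term: 0.0053·67.4^0.26·exp(0.059·74-1.9404) = 0.1791
  Cl⁻ term: 0.01025·157.2^0.27·exp(0.036·74+0.049·-5.4) = 0.4424
  r_corr = 0.1791 + 0.4424 = 0.6215 μm/a

r_corr = 0.622 μm/a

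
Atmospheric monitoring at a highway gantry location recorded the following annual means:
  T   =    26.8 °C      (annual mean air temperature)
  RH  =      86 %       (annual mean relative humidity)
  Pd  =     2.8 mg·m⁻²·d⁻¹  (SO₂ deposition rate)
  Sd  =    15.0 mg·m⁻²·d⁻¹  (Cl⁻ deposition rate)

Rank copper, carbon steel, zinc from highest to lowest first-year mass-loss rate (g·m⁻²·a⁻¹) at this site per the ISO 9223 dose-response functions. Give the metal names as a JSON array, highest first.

copper: temperature factor f = -0.080·(16.8) = -1.3440
  Pd branch = 0.0053·Pd^0.26·e^(0.059·RH+f) = 0.2887 μm/a
  Cl⁻ term: 0.01025·15.0^0.27·exp(0.036·86+0.049·26.8) = 1.75
  r_corr = 0.2887 + 1.75 = 2.039 μm/a
  mass loss = 2.039 μm/a × 8.96 g/cm³ = 18.27 g·m⁻²·a⁻¹
carbon steel: f(T) = -0.054·(T−10) [T>10 °C] = -0.9072
  Pd branch = 1.77·Pd^0.52·e^(0.02·RH+f) = 6.815 μm/a
  Sd branch = 0.102·Sd^0.62·e^(0.033·RH+0.04·T) = 27.28 μm/a
  r_corr = 6.815 + 27.28 = 34.1 μm/a
  mass loss = 34.1 μm/a × 7.85 g/cm³ = 267.7 g·m⁻²·a⁻¹
zinc: f(T) = -0.071·(T−10) [T>10 °C] = -1.1928
  Pd branch = 0.0129·Pd^0.44·e^(0.046·RH+f) = 0.3216 μm/a
  Sd branch = 0.0175·Sd^0.57·e^(0.008·RH+0.085·T) = 1.59 μm/a
  sum: 0.3216 + 1.59 → r_corr = 1.912 μm/a
  mass loss = 1.912 μm/a × 7.14 g/cm³ = 13.65 g·m⁻²·a⁻¹
Ordering by g·m⁻²·a⁻¹: carbon steel (268) > copper (18.3) > zinc (13.7)

["carbon steel", "copper", "zinc"]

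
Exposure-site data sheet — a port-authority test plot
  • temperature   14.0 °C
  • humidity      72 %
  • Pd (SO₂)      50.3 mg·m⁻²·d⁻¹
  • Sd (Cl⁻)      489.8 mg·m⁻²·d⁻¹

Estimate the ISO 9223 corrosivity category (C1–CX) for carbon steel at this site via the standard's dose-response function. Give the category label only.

C5

carbon steel: f(T) = -0.054·(T−10) [T>10 °C] = -0.2160
  SO₂ term: 1.77·50.3^0.52·exp(0.02·72-0.2160) = 46.17
  Sd branch = 0.102·Sd^0.62·e^(0.033·RH+0.04·T) = 89.43 μm/a
  r_corr = 46.17 + 89.43 = 135.6 μm/a
Category bounds: 80…200 μm/a bracket r_corr ⇒ C5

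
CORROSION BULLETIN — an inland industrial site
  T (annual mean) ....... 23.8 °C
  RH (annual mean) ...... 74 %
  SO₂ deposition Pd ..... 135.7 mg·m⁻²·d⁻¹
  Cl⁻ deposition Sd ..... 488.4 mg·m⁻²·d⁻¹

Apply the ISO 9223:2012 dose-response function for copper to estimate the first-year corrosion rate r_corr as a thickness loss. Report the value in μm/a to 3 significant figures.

copper: T>10 °C ⇒ hinge -0.080·(23.8−10) = -1.1040
  Pd branch = 0.0053·Pd^0.26·e^(0.059·RH+f) = 0.4959 μm/a
  Sd branch = 0.01025·Sd^0.27·e^(0.036·RH+0.049·T) = 2.513 μm/a
  r_corr = 0.4959 + 2.513 = 3.009 μm/a

r_corr = 3.01 μm/a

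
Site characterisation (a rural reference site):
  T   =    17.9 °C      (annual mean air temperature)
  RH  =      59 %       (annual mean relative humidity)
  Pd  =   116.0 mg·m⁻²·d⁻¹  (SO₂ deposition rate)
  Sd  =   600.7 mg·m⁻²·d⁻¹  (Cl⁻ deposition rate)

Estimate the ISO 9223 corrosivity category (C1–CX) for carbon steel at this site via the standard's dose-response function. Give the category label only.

C5

carbon steel: f(T) = -0.054·(T−10) [T>10 °C] = -0.4266
  sulphur-dioxide contribution → 44.53 μm/a
  chloride contribution → 77.25 μm/a
  ⇒ r_corr(carbon steel) = 121.8 μm/a
ISO 9223 Table 2 (carbon steel): 80 < 122 ≤ 200 μm/a ⇒ C5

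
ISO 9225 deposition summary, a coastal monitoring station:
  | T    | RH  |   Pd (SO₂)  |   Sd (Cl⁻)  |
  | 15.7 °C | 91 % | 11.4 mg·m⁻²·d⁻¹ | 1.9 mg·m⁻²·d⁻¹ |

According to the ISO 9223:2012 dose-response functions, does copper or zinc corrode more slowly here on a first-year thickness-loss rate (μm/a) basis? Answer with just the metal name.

zinc

copper: temperature factor f = -0.080·(5.7) = -0.4560
  sulphur-dioxide contribution → 1.358 μm/a
  chloride contribution → 0.6964 μm/a
  total first-year rate 2.054 μm/a
zinc: temperature factor f = -0.071·(5.7) = -0.4047
  sulphur-dioxide contribution → 1.651 μm/a
  chloride contribution → 0.1985 μm/a
  total first-year rate 1.85 μm/a
Ordering by μm/a: copper (2.05) > zinc (1.85)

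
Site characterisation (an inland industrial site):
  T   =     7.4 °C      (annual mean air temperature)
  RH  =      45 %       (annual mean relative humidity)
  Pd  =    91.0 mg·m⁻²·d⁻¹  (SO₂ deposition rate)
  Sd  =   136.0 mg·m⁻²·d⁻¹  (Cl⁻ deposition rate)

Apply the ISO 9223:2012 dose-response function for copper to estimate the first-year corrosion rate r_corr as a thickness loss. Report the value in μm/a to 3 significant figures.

copper: f(T) = +0.126·(T−10) [T≤10 °C] = -0.3276
  sulphur-dioxide contribution → 0.1756 μm/a
  chloride contribution → 0.2804 μm/a
  ⇒ r_corr(copper) = 0.456 μm/a

r_corr = 0.456 μm/a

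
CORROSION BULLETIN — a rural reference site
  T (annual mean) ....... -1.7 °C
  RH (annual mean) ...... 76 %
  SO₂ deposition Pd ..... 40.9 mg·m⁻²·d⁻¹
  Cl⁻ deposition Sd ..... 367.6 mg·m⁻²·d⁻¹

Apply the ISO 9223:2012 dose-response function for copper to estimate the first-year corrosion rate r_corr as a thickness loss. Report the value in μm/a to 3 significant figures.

copper: temperature factor f = +0.126·(-11.7) = -1.4742
  Pd branch = 0.0053·Pd^0.26·e^(0.059·RH+f) = 0.2821 μm/a
  Sd branch = 0.01025·Sd^0.27·e^(0.036·RH+0.049·T) = 0.7168 μm/a
  sum: 0.2821 + 0.7168 → r_corr = 0.999 μm/a

r_corr = 0.999 μm/a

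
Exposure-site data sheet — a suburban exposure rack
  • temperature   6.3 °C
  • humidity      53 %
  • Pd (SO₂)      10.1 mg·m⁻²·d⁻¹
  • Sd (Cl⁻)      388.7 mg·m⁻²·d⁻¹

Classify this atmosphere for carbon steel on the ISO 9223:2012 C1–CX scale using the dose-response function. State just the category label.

carbon steel: T≤10 °C ⇒ hinge +0.150·(6.3−10) = -0.5550
  sulphur-dioxide contribution → 9.762 μm/a
  chloride contribution → 30.42 μm/a
  ⇒ r_corr(carbon steel) = 40.18 μm/a
Category bounds: 25…50 μm/a bracket r_corr ⇒ C3

C3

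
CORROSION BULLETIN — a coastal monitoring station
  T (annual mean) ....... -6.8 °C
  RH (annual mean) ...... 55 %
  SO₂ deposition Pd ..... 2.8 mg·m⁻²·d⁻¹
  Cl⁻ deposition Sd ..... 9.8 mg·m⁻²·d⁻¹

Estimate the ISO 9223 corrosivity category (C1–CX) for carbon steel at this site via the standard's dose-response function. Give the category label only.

carbon steel: f(T) = +0.150·(T−10) [T≤10 °C] = -2.5200
  Pd branch = 1.77·Pd^0.52·e^(0.02·RH+f) = 0.7308 μm/a
  Sd branch = 0.102·Sd^0.62·e^(0.033·RH+0.04·T) = 1.965 μm/a
  sum: 0.7308 + 1.965 → r_corr = 2.695 μm/a
Category bounds: 1.3…25 μm/a bracket r_corr ⇒ C2

C2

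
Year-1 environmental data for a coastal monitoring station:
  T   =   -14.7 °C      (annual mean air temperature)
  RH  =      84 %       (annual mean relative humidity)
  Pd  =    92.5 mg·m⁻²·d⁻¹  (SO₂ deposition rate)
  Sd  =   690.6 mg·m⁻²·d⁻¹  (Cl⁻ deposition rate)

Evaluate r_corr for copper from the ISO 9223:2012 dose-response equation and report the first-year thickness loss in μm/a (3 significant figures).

copper: f(T) = +0.126·(T−10) [T≤10 °C] = -3.1122
  SO₂ term: 0.0053·92.5^0.26·exp(0.059·84-3.1122) = 0.1087
  Cl⁻ term: 0.01025·690.6^0.27·exp(0.036·84+0.049·-14.7) = 0.5995
  sum: 0.1087 + 0.5995 → r_corr = 0.7082 μm/a

r_corr = 0.708 μm/a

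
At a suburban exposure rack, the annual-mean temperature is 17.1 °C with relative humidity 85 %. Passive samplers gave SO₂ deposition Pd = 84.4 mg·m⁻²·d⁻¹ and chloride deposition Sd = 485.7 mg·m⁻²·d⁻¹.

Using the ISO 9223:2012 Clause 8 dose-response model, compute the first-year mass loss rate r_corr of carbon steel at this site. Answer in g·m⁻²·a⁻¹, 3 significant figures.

r_corr = 1.73e+03 g·m⁻²·a⁻¹

carbon steel: T>10 °C ⇒ hinge -0.054·(17.1−10) = -0.3834
  Pd branch = 1.77·Pd^0.52·e^(0.02·RH+f) = 66.29 μm/a
  Cl⁻ term: 0.102·485.7^0.62·exp(0.033·85+0.04·17.1) = 154.7
  r_corr = 66.29 + 154.7 = 221 μm/a
Convert to mass loss: 221 μm/a × 7.85 g/cm³ = 1735 g·m⁻²·a⁻¹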